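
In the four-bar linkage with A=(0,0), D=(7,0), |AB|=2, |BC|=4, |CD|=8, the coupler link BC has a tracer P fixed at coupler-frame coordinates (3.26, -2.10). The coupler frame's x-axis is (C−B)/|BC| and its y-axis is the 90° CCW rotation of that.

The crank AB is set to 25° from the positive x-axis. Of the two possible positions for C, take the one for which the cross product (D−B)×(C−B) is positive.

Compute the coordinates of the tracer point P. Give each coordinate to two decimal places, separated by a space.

A=(0,0), D=(7.00,0)
B = A + 2.00·(cos25°, sin25°) = (1.8126, 0.8452)
|BD| = 5.2558
circle(B,4.00) ∩ circle(D,8.00): a=-1.9385, h=3.4989
  candidates: C₊=(0.4620,4.6103) cross=18.389; C₋=(-0.6633,-2.2964) cross=-18.389
  mode + wants cross > 0 → take C=(0.4620,4.6103) (cross=18.389)
ex = (C−B)/|BC| = (-0.3376,0.9413); ey = (-0.9413,-0.3376)
P = B + 3.26·ex + -2.10·ey = (2.6886,4.6228)

2.69 4.62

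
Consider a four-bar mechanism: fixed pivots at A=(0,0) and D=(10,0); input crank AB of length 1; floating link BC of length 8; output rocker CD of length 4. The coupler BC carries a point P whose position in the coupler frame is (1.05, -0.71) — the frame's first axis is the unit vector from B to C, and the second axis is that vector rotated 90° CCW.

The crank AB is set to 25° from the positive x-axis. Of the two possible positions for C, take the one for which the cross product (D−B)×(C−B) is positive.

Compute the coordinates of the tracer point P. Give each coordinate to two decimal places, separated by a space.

2.15 0.19

A=(0,0), D=(10.00,0)
B = A + 1.00·(cos25°, sin25°) = (0.9063, 0.4226)
|BD| = 9.1035
circle(B,8.00) ∩ circle(D,4.00): a=7.1881, h=3.5116
  candidates: C₊=(8.2497,3.5967) cross=31.968; C₋=(7.9236,-3.4189) cross=-31.968
  mode + wants cross > 0 → take C=(8.2497,3.5967) (cross=31.968)
ex = (C−B)/|BC| = (0.9179,0.3968); ey = (-0.3968,0.9179)
P = B + 1.05·ex + -0.71·ey = (2.1518,0.1875)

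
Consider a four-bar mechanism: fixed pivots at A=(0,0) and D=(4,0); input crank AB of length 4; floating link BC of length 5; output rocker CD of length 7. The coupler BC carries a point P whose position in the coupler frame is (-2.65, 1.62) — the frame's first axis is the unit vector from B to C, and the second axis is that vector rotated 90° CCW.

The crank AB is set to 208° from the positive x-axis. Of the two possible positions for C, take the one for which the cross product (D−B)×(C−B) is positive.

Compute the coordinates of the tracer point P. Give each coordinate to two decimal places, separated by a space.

A=(0,0), D=(4.00,0)
B = A + 4.00·(cos208°, sin208°) = (-3.5318, -1.8779)
|BD| = 7.7624
circle(B,5.00) ∩ circle(D,7.00): a=2.3353, h=4.4211
  candidates: C₊=(-2.3355,2.9769) cross=34.319; C₋=(-0.1963,-5.6028) cross=-34.319
  mode + wants cross > 0 → take C=(-2.3355,2.9769) (cross=34.319)
ex = (C−B)/|BC| = (0.2393,0.9710); ey = (-0.9710,0.2393)
P = B + -2.65·ex + 1.62·ey = (-5.7388,-4.0633)

-5.74 -4.06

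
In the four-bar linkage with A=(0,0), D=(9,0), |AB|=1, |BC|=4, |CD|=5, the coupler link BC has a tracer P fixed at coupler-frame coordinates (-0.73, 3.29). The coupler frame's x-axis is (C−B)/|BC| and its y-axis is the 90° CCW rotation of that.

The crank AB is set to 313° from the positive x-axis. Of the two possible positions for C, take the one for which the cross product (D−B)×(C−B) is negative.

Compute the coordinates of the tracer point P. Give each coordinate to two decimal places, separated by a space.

A=(0,0), D=(9.00,0)
B = A + 1.00·(cos313°, sin313°) = (0.6820, -0.7314)
|BD| = 8.3501
circle(B,4.00) ∩ circle(D,5.00): a=3.6361, h=1.6669
  candidates: C₊=(4.1582,1.2476) cross=13.919; C₋=(4.4502,-2.0734) cross=-13.919
  mode - wants cross < 0 → take C=(4.4502,-2.0734) (cross=-13.919)
ex = (C−B)/|BC| = (0.9420,-0.3355); ey = (0.3355,0.9420)
P = B + -0.73·ex + 3.29·ey = (1.0981,2.6129)

1.10 2.61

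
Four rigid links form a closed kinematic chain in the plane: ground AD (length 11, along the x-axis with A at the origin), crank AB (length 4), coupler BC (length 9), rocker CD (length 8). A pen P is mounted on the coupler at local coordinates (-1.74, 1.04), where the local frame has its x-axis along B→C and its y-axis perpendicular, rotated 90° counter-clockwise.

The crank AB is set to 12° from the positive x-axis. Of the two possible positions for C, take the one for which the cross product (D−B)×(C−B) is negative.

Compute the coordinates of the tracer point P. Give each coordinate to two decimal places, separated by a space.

4.11 2.85

A=(0,0), D=(11.00,0)
B = A + 4.00·(cos12°, sin12°) = (3.9126, 0.8316)
|BD| = 7.1360
circle(B,9.00) ∩ circle(D,8.00): a=4.7592, h=7.6387
  candidates: C₊=(9.5295,7.8637) cross=54.510; C₋=(7.7491,-7.3097) cross=-54.510
  mode - wants cross < 0 → take C=(7.7491,-7.3097) (cross=-54.510)
ex = (C−B)/|BC| = (0.4263,-0.9046); ey = (0.9046,0.4263)
P = B + -1.74·ex + 1.04·ey = (4.1116,2.8490)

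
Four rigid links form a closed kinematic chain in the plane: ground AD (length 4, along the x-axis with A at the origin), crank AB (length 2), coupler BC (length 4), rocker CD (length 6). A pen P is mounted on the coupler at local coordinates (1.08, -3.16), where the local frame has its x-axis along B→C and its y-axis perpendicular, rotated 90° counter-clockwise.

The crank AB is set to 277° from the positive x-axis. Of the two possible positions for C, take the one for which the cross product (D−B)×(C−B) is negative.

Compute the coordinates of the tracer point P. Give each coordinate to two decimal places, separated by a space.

-2.18 -4.28

A=(0,0), D=(4.00,0)
B = A + 2.00·(cos277°, sin277°) = (0.2437, -1.9851)
|BD| = 4.2485
circle(B,4.00) ∩ circle(D,6.00): a=-0.2295, h=3.9934
  candidates: C₊=(-1.8250,1.4384) cross=16.966; C₋=(1.9067,-5.6230) cross=-16.966
  mode - wants cross < 0 → take C=(1.9067,-5.6230) (cross=-16.966)
ex = (C−B)/|BC| = (0.4157,-0.9095); ey = (0.9095,0.4157)
P = B + 1.08·ex + -3.16·ey = (-2.1812,-4.2811)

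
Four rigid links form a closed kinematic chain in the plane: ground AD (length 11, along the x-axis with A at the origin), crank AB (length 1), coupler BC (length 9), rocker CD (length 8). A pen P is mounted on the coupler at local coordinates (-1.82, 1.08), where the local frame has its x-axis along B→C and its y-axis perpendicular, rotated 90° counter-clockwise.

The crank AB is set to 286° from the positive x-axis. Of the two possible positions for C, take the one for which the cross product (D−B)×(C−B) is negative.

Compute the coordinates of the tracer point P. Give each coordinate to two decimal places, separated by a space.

-0.37 1.05

A=(0,0), D=(11.00,0)
B = A + 1.00·(cos286°, sin286°) = (0.2756, -0.9613)
|BD| = 10.7674
circle(B,9.00) ∩ circle(D,8.00): a=6.1731, h=6.5493
  candidates: C₊=(5.8394,6.1130) cross=70.518; C₋=(7.0088,-6.9333) cross=-70.518
  mode - wants cross < 0 → take C=(7.0088,-6.9333) (cross=-70.518)
ex = (C−B)/|BC| = (0.7481,-0.6636); ey = (0.6636,0.7481)
P = B + -1.82·ex + 1.08·ey = (-0.3693,1.0544)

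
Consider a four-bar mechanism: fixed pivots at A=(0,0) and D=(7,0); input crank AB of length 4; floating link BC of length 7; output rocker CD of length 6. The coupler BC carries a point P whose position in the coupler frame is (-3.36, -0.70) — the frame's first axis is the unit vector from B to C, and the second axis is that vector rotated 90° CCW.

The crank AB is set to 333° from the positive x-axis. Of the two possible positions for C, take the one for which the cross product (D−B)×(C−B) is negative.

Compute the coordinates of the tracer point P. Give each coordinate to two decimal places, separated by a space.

0.32 -0.68

A=(0,0), D=(7.00,0)
B = A + 4.00·(cos333°, sin333°) = (3.5640, -1.8160)
|BD| = 3.8863
circle(B,7.00) ∩ circle(D,6.00): a=3.6157, h=5.9939
  candidates: C₊=(3.9600,5.1728) cross=23.294; C₋=(9.5615,-5.4258) cross=-23.294
  mode - wants cross < 0 → take C=(9.5615,-5.4258) (cross=-23.294)
ex = (C−B)/|BC| = (0.8568,-0.5157); ey = (0.5157,0.8568)
P = B + -3.36·ex + -0.70·ey = (0.3243,-0.6830)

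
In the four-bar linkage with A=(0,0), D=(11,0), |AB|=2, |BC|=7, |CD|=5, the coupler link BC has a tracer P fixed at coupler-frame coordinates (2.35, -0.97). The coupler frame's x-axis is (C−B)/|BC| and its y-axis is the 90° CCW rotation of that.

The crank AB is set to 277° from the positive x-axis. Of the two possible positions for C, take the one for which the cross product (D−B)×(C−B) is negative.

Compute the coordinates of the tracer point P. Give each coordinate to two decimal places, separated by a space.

A=(0,0), D=(11.00,0)
B = A + 2.00·(cos277°, sin277°) = (0.2437, -1.9851)
|BD| = 10.9379
circle(B,7.00) ∩ circle(D,5.00): a=6.5661, h=2.4263
  candidates: C₊=(6.2604,1.5926) cross=26.539; C₋=(7.1411,-3.1794) cross=-26.539
  mode - wants cross < 0 → take C=(7.1411,-3.1794) (cross=-26.539)
ex = (C−B)/|BC| = (0.9853,-0.1706); ey = (0.1706,0.9853)
P = B + 2.35·ex + -0.97·ey = (2.3938,-3.3418)

2.39 -3.34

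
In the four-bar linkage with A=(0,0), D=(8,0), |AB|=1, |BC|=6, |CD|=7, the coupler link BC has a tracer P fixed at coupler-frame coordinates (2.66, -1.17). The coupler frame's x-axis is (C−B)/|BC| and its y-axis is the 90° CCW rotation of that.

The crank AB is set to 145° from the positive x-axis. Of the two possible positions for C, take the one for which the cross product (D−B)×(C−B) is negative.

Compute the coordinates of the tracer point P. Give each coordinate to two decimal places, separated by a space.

-0.29 -2.28

A=(0,0), D=(8.00,0)
B = A + 1.00·(cos145°, sin145°) = (-0.8192, 0.5736)
|BD| = 8.8378
circle(B,6.00) ∩ circle(D,7.00): a=3.6834, h=4.7363
  candidates: C₊=(3.1639,5.0608) cross=41.858; C₋=(2.5491,-4.3918) cross=-41.858
  mode - wants cross < 0 → take C=(2.5491,-4.3918) (cross=-41.858)
ex = (C−B)/|BC| = (0.5614,-0.8276); ey = (0.8276,0.5614)
P = B + 2.66·ex + -1.17·ey = (-0.2941,-2.2845)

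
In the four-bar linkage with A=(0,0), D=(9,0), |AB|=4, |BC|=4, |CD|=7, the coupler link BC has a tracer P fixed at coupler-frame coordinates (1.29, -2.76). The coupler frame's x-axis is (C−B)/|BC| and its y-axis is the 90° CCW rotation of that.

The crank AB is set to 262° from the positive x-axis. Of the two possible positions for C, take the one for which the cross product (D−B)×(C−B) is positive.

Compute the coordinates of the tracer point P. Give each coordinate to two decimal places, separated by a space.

A=(0,0), D=(9.00,0)
B = A + 4.00·(cos262°, sin262°) = (-0.5567, -3.9611)
|BD| = 10.3451
circle(B,4.00) ∩ circle(D,7.00): a=3.5776, h=1.7891
  candidates: C₊=(2.0632,-0.9385) cross=18.509; C₋=(3.4333,-4.2440) cross=-18.509
  mode + wants cross > 0 → take C=(2.0632,-0.9385) (cross=18.509)
ex = (C−B)/|BC| = (0.6550,0.7557); ey = (-0.7557,0.6550)
P = B + 1.29·ex + -2.76·ey = (2.3738,-4.7940)

2.37 -4.79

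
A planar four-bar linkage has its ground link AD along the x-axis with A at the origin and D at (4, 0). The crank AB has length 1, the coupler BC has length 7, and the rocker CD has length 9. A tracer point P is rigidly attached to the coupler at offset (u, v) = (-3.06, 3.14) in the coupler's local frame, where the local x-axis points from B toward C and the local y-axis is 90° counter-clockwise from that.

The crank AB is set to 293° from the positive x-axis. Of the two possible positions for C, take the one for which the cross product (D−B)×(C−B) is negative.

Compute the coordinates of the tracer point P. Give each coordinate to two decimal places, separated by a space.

A=(0,0), D=(4.00,0)
B = A + 1.00·(cos293°, sin293°) = (0.3907, -0.9205)
|BD| = 3.7248
circle(B,7.00) ∩ circle(D,9.00): a=-2.4331, h=6.5635
  candidates: C₊=(-3.5890,4.8381) cross=24.448; C₋=(-0.3449,-7.8817) cross=-24.448
  mode - wants cross < 0 → take C=(-0.3449,-7.8817) (cross=-24.448)
ex = (C−B)/|BC| = (-0.1051,-0.9945); ey = (0.9945,-0.1051)
P = B + -3.06·ex + 3.14·ey = (3.8349,1.7926)

3.83 1.79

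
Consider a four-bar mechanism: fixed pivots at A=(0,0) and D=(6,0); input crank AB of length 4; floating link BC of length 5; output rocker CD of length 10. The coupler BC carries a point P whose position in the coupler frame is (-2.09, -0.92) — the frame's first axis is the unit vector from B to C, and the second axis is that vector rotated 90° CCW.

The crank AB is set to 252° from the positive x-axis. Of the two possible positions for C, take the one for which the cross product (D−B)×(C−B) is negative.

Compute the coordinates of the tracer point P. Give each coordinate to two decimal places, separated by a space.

-2.87 -2.21

A=(0,0), D=(6.00,0)
B = A + 4.00·(cos252°, sin252°) = (-1.2361, -3.8042)
|BD| = 8.1751
circle(B,5.00) ∩ circle(D,10.00): a=-0.4995, h=4.9750
  candidates: C₊=(-3.9933,0.3668) cross=40.671; C₋=(0.6369,-8.4402) cross=-40.671
  mode - wants cross < 0 → take C=(0.6369,-8.4402) (cross=-40.671)
ex = (C−B)/|BC| = (0.3746,-0.9272); ey = (0.9272,0.3746)
P = B + -2.09·ex + -0.92·ey = (-2.8720,-2.2110)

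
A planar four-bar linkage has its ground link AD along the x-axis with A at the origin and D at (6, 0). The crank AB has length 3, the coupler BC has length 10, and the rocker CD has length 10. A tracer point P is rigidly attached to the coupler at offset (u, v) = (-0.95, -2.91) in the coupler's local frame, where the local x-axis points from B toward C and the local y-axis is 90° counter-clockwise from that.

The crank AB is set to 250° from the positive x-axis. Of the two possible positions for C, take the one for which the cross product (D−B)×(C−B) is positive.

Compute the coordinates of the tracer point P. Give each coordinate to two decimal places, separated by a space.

1.88 -3.79

A=(0,0), D=(6.00,0)
B = A + 3.00·(cos250°, sin250°) = (-1.0261, -2.8191)
|BD| = 7.5705
circle(B,10.00) ∩ circle(D,10.00): a=3.7853, h=9.2559
  candidates: C₊=(-0.9597,7.1807) cross=70.072; C₋=(5.9336,-9.9998) cross=-70.072
  mode + wants cross > 0 → take C=(-0.9597,7.1807) (cross=70.072)
ex = (C−B)/|BC| = (0.0066,1.0000); ey = (-1.0000,0.0066)
P = B + -0.95·ex + -2.91·ey = (1.8776,-3.7884)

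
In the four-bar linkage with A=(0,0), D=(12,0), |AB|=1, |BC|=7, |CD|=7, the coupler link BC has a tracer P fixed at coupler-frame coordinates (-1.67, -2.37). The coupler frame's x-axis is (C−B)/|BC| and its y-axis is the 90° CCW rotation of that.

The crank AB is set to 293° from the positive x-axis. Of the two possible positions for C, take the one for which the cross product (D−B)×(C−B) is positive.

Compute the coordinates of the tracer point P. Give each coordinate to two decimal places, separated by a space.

0.55 -3.82

A=(0,0), D=(12.00,0)
B = A + 1.00·(cos293°, sin293°) = (0.3907, -0.9205)
|BD| = 11.6457
circle(B,7.00) ∩ circle(D,7.00): a=5.8229, h=3.8851
  candidates: C₊=(5.8883,3.4127) cross=45.245; C₋=(6.5025,-4.3332) cross=-45.245
  mode + wants cross > 0 → take C=(5.8883,3.4127) (cross=45.245)
ex = (C−B)/|BC| = (0.7854,0.6190); ey = (-0.6190,0.7854)
P = B + -1.67·ex + -2.37·ey = (0.5463,-3.8156)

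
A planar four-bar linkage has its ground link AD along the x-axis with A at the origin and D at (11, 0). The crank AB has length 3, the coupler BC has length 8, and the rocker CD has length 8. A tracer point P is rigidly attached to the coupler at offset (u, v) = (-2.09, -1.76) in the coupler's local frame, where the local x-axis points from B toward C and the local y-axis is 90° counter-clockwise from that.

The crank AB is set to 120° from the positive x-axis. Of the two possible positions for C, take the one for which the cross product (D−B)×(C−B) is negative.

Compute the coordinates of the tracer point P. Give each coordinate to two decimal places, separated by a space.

A=(0,0), D=(11.00,0)
B = A + 3.00·(cos120°, sin120°) = (-1.5000, 2.5981)
|BD| = 12.7671
circle(B,8.00) ∩ circle(D,8.00): a=6.3836, h=4.8218
  candidates: C₊=(5.7312,6.0200) cross=61.561; C₋=(3.7688,-3.4219) cross=-61.561
  mode - wants cross < 0 → take C=(3.7688,-3.4219) (cross=-61.561)
ex = (C−B)/|BC| = (0.6586,-0.7525); ey = (0.7525,0.6586)
P = B + -2.09·ex + -1.76·ey = (-4.2009,3.0117)

-4.20 3.01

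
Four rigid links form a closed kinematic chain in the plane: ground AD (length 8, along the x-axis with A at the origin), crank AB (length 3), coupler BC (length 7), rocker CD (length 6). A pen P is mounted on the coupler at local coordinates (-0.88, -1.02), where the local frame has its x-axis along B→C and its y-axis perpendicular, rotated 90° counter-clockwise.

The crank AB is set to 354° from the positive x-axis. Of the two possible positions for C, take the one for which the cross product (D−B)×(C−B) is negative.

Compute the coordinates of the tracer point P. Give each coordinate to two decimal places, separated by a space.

1.64 -0.21

A=(0,0), D=(8.00,0)
B = A + 3.00·(cos354°, sin354°) = (2.9836, -0.3136)
|BD| = 5.0262
circle(B,7.00) ∩ circle(D,6.00): a=3.8063, h=5.8747
  candidates: C₊=(6.4160,5.7871) cross=29.527; C₋=(7.1490,-5.9393) cross=-29.527
  mode - wants cross < 0 → take C=(7.1490,-5.9393) (cross=-29.527)
ex = (C−B)/|BC| = (0.5951,-0.8037); ey = (0.8037,0.5951)
P = B + -0.88·ex + -1.02·ey = (1.6402,-0.2133)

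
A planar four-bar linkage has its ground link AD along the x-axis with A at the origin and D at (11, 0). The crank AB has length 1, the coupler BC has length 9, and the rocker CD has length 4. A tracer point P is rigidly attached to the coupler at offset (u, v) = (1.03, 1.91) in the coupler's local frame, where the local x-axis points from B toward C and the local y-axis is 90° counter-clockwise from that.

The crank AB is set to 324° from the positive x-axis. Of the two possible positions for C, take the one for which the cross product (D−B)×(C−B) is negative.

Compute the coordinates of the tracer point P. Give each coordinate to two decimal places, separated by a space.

A=(0,0), D=(11.00,0)
B = A + 1.00·(cos324°, sin324°) = (0.8090, -0.5878)
|BD| = 10.2079
circle(B,9.00) ∩ circle(D,4.00): a=8.2878, h=3.5090
  candidates: C₊=(8.8810,3.3926) cross=35.819; C₋=(9.2851,-3.6137) cross=-35.819
  mode - wants cross < 0 → take C=(9.2851,-3.6137) (cross=-35.819)
ex = (C−B)/|BC| = (0.9418,-0.3362); ey = (0.3362,0.9418)
P = B + 1.03·ex + 1.91·ey = (2.4212,0.8647)

2.42 0.86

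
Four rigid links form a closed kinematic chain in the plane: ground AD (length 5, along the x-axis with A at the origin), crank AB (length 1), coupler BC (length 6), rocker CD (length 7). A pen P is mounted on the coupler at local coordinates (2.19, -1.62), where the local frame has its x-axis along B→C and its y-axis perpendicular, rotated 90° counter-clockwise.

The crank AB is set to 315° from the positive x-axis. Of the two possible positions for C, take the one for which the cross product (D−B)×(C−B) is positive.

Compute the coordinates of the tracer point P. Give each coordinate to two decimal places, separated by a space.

A=(0,0), D=(5.00,0)
B = A + 1.00·(cos315°, sin315°) = (0.7071, -0.7071)
|BD| = 4.3507
circle(B,6.00) ∩ circle(D,7.00): a=0.6814, h=5.9612
  candidates: C₊=(0.4106,5.2856) cross=25.936; C₋=(2.3483,-6.4783) cross=-25.936
  mode + wants cross > 0 → take C=(0.4106,5.2856) (cross=25.936)
ex = (C−B)/|BC| = (-0.0494,0.9988); ey = (-0.9988,-0.0494)
P = B + 2.19·ex + -1.62·ey = (2.2169,1.5603)

2.22 1.56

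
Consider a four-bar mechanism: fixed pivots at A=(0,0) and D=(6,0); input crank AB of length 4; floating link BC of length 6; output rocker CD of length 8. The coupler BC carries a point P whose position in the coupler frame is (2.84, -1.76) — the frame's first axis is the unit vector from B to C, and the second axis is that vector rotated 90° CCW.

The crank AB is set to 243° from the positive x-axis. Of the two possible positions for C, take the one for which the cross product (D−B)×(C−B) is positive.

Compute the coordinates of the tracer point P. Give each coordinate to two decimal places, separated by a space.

0.04 -0.78

A=(0,0), D=(6.00,0)
B = A + 4.00·(cos243°, sin243°) = (-1.8160, -3.5640)
|BD| = 8.5902
circle(B,6.00) ∩ circle(D,8.00): a=2.6653, h=5.3755
  candidates: C₊=(-1.6211,2.4328) cross=46.177; C₋=(2.8394,-7.3492) cross=-46.177
  mode + wants cross > 0 → take C=(-1.6211,2.4328) (cross=46.177)
ex = (C−B)/|BC| = (0.0325,0.9995); ey = (-0.9995,0.0325)
P = B + 2.84·ex + -1.76·ey = (0.0353,-0.7827)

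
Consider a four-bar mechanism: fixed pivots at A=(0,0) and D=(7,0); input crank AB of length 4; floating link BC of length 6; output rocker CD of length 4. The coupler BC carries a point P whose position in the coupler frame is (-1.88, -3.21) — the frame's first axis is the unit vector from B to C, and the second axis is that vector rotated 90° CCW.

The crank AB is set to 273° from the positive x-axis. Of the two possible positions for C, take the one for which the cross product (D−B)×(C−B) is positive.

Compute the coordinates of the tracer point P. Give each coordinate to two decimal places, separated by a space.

2.06 -7.22

A=(0,0), D=(7.00,0)
B = A + 4.00·(cos273°, sin273°) = (0.2093, -3.9945)
|BD| = 7.8784
circle(B,6.00) ∩ circle(D,4.00): a=5.2085, h=2.9785
  candidates: C₊=(3.1885,1.2136) cross=23.466; C₋=(6.2089,-3.9210) cross=-23.466
  mode + wants cross > 0 → take C=(3.1885,1.2136) (cross=23.466)
ex = (C−B)/|BC| = (0.4965,0.8680); ey = (-0.8680,0.4965)
P = B + -1.88·ex + -3.21·ey = (2.0622,-7.2203)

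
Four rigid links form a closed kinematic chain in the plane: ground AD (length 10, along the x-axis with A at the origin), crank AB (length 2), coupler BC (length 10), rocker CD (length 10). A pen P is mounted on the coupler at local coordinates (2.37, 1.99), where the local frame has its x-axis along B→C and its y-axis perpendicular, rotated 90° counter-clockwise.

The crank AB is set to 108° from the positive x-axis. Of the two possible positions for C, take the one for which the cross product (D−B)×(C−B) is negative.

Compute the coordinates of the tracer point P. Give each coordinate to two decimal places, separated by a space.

A=(0,0), D=(10.00,0)
B = A + 2.00·(cos108°, sin108°) = (-0.6180, 1.9021)
|BD| = 10.7871
circle(B,10.00) ∩ circle(D,10.00): a=5.3935, h=8.4208
  candidates: C₊=(6.1758,9.2399) cross=90.836; C₋=(3.2061,-7.3378) cross=-90.836
  mode - wants cross < 0 → take C=(3.2061,-7.3378) (cross=-90.836)
ex = (C−B)/|BC| = (0.3824,-0.9240); ey = (0.9240,0.3824)
P = B + 2.37·ex + 1.99·ey = (2.1270,0.4733)

2.13 0.47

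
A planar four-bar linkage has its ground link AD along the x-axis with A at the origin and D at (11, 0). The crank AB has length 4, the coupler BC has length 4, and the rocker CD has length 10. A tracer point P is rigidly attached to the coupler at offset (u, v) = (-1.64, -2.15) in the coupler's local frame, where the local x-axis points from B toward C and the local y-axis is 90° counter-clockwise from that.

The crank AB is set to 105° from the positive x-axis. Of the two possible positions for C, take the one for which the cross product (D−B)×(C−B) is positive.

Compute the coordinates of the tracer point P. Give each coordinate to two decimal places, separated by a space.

A=(0,0), D=(11.00,0)
B = A + 4.00·(cos105°, sin105°) = (-1.0353, 3.8637)
|BD| = 12.6403
circle(B,4.00) ∩ circle(D,10.00): a=2.9974, h=2.6487
  candidates: C₊=(2.6283,5.4694) cross=33.480; C₋=(1.0091,0.4256) cross=-33.480
  mode + wants cross > 0 → take C=(2.6283,5.4694) (cross=33.480)
ex = (C−B)/|BC| = (0.9159,0.4014); ey = (-0.4014,0.9159)
P = B + -1.64·ex + -2.15·ey = (-1.6743,1.2362)

-1.67 1.24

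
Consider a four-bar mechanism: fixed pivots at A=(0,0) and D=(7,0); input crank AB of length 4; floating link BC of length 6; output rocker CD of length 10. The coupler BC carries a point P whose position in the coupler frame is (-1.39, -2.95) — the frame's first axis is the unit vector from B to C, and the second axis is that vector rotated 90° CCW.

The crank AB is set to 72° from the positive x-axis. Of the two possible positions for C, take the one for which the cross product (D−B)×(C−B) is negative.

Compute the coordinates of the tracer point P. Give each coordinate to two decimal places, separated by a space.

A=(0,0), D=(7.00,0)
B = A + 4.00·(cos72°, sin72°) = (1.2361, 3.8042)
|BD| = 6.9062
circle(B,6.00) ∩ circle(D,10.00): a=-1.1805, h=5.8827
  candidates: C₊=(3.4913,9.3642) cross=40.627; C₋=(-2.9896,-0.4553) cross=-40.627
  mode - wants cross < 0 → take C=(-2.9896,-0.4553) (cross=-40.627)
ex = (C−B)/|BC| = (-0.7043,-0.7099); ey = (0.7099,-0.7043)
P = B + -1.39·ex + -2.95·ey = (0.1208,6.8686)

0.12 6.87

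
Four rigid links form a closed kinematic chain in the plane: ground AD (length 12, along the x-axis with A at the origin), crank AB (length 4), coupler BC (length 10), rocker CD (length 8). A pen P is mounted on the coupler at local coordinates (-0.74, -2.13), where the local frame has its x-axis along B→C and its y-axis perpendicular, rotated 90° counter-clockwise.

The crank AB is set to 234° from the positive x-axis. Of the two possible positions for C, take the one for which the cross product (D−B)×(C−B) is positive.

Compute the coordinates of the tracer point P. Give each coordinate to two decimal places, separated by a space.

-1.42 -5.29

A=(0,0), D=(12.00,0)
B = A + 4.00·(cos234°, sin234°) = (-2.3511, -3.2361)
|BD| = 14.7115
circle(B,10.00) ∩ circle(D,8.00): a=8.5793, h=5.1377
  candidates: C₊=(4.8879,3.6630) cross=75.583; C₋=(7.1481,-6.3608) cross=-75.583
  mode + wants cross > 0 → take C=(4.8879,3.6630) (cross=75.583)
ex = (C−B)/|BC| = (0.7239,0.6899); ey = (-0.6899,0.7239)
P = B + -0.74·ex + -2.13·ey = (-1.4173,-5.2885)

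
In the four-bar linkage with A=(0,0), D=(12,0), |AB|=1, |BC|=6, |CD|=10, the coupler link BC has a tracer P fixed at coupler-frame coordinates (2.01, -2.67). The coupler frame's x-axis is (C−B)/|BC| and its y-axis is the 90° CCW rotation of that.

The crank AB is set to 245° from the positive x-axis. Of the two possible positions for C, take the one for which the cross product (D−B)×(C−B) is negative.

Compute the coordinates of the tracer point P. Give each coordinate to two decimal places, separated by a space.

-1.08 -4.18

A=(0,0), D=(12.00,0)
B = A + 1.00·(cos245°, sin245°) = (-0.4226, -0.9063)
|BD| = 12.4556
circle(B,6.00) ∩ circle(D,10.00): a=3.6587, h=4.7554
  candidates: C₊=(2.8804,4.1027) cross=59.232; C₋=(3.5724,-5.3829) cross=-59.232
  mode - wants cross < 0 → take C=(3.5724,-5.3829) (cross=-59.232)
ex = (C−B)/|BC| = (0.6658,-0.7461); ey = (0.7461,0.6658)
P = B + 2.01·ex + -2.67·ey = (-1.0764,-4.1837)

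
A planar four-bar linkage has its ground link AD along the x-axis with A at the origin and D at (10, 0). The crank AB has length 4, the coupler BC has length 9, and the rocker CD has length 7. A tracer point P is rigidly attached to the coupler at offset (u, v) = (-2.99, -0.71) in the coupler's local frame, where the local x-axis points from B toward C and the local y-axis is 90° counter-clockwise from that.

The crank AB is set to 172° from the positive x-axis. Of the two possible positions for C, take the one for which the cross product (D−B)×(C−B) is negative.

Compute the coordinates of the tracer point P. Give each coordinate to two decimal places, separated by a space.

-6.94 1.32

A=(0,0), D=(10.00,0)
B = A + 4.00·(cos172°, sin172°) = (-3.9611, 0.5567)
|BD| = 13.9722
circle(B,9.00) ∩ circle(D,7.00): a=8.1312, h=3.8579
  candidates: C₊=(4.3174,4.0875) cross=53.903; C₋=(4.0100,-3.6221) cross=-53.903
  mode - wants cross < 0 → take C=(4.0100,-3.6221) (cross=-53.903)
ex = (C−B)/|BC| = (0.8857,-0.4643); ey = (0.4643,0.8857)
P = B + -2.99·ex + -0.71·ey = (-6.9389,1.3162)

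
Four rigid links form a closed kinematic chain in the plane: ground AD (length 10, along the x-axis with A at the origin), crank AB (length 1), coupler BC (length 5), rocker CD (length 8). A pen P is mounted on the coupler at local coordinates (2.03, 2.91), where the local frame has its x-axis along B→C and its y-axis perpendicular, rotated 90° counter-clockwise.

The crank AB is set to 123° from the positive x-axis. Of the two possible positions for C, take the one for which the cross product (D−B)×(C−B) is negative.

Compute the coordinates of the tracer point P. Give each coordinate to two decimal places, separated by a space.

2.99 1.09

A=(0,0), D=(10.00,0)
B = A + 1.00·(cos123°, sin123°) = (-0.5446, 0.8387)
|BD| = 10.5779
circle(B,5.00) ∩ circle(D,8.00): a=3.4455, h=3.6233
  candidates: C₊=(3.1773,4.1774) cross=38.327; C₋=(2.6027,-3.0464) cross=-38.327
  mode - wants cross < 0 → take C=(2.6027,-3.0464) (cross=-38.327)
ex = (C−B)/|BC| = (0.6295,-0.7770); ey = (0.7770,0.6295)
P = B + 2.03·ex + 2.91·ey = (2.9943,1.0931)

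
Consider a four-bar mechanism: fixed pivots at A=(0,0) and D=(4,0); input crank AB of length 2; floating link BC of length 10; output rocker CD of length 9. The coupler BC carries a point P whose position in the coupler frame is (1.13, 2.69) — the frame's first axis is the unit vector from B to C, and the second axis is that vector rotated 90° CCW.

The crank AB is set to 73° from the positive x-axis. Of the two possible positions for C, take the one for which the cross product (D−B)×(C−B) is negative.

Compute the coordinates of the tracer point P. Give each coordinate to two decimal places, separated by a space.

3.21 0.63

A=(0,0), D=(4.00,0)
B = A + 2.00·(cos73°, sin73°) = (0.5847, 1.9126)
|BD| = 3.9143
circle(B,10.00) ∩ circle(D,9.00): a=4.3841, h=8.9877
  candidates: C₊=(8.8015,7.6122) cross=35.181; C₋=(0.0184,-8.0713) cross=-35.181
  mode - wants cross < 0 → take C=(0.0184,-8.0713) (cross=-35.181)
ex = (C−B)/|BC| = (-0.0566,-0.9984); ey = (0.9984,-0.0566)
P = B + 1.13·ex + 2.69·ey = (3.2064,0.6321)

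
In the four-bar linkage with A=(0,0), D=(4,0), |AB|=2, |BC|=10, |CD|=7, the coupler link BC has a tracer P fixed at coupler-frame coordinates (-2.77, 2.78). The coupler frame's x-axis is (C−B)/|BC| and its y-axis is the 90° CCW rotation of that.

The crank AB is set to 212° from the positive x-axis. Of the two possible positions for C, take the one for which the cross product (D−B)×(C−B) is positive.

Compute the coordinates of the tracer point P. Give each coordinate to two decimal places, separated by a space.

A=(0,0), D=(4.00,0)
B = A + 2.00·(cos212°, sin212°) = (-1.6961, -1.0598)
|BD| = 5.7939
circle(B,10.00) ∩ circle(D,7.00): a=7.2981, h=6.8365
  candidates: C₊=(4.2283,6.9963) cross=39.609; C₋=(6.7295,-6.4459) cross=-39.609
  mode + wants cross > 0 → take C=(4.2283,6.9963) (cross=39.609)
ex = (C−B)/|BC| = (0.5924,0.8056); ey = (-0.8056,0.5924)
P = B + -2.77·ex + 2.78·ey = (-5.5768,-1.6444)

-5.58 -1.64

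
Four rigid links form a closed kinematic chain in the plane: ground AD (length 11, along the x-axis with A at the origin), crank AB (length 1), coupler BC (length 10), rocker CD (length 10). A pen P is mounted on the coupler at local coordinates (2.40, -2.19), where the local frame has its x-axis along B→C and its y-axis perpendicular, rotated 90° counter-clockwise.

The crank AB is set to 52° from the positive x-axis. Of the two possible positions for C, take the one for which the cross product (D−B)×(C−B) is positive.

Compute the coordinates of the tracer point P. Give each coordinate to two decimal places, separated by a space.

A=(0,0), D=(11.00,0)
B = A + 1.00·(cos52°, sin52°) = (0.6157, 0.7880)
|BD| = 10.4142
circle(B,10.00) ∩ circle(D,10.00): a=5.2071, h=8.5373
  candidates: C₊=(6.4538,8.9069) cross=88.909; C₋=(5.1618,-8.1189) cross=-88.909
  mode + wants cross > 0 → take C=(6.4538,8.9069) (cross=88.909)
ex = (C−B)/|BC| = (0.5838,0.8119); ey = (-0.8119,0.5838)
P = B + 2.40·ex + -2.19·ey = (3.7949,1.4580)

3.79 1.46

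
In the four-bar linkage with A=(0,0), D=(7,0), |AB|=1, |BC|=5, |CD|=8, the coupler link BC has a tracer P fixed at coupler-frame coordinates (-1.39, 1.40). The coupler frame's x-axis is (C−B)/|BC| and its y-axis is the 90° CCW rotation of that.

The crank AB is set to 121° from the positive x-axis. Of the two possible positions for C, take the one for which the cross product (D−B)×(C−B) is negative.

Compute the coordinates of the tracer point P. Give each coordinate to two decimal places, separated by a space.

A=(0,0), D=(7.00,0)
B = A + 1.00·(cos121°, sin121°) = (-0.5150, 0.8572)
|BD| = 7.5638
circle(B,5.00) ∩ circle(D,8.00): a=1.2038, h=4.8529
  candidates: C₊=(1.2310,5.5424) cross=36.706; C₋=(0.1310,-4.1009) cross=-36.706
  mode - wants cross < 0 → take C=(0.1310,-4.1009) (cross=-36.706)
ex = (C−B)/|BC| = (0.1292,-0.9916); ey = (0.9916,0.1292)
P = B + -1.39·ex + 1.40·ey = (0.6936,2.4164)

0.69 2.42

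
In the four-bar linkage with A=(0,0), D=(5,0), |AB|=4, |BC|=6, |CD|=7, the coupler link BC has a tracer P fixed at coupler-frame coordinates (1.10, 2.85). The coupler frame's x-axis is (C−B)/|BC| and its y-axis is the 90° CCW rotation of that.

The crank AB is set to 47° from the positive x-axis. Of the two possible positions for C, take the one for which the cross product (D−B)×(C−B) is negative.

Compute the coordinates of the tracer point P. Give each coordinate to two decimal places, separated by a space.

3.65 0.01

A=(0,0), D=(5.00,0)
B = A + 4.00·(cos47°, sin47°) = (2.7280, 2.9254)
|BD| = 3.7041
circle(B,6.00) ∩ circle(D,7.00): a=0.0972, h=5.9992
  candidates: C₊=(7.5257,6.5285) cross=22.221; C₋=(-1.9505,-0.8312) cross=-22.221
  mode - wants cross < 0 → take C=(-1.9505,-0.8312) (cross=-22.221)
ex = (C−B)/|BC| = (-0.7797,-0.6261); ey = (0.6261,-0.7797)
P = B + 1.10·ex + 2.85·ey = (3.6546,0.0144)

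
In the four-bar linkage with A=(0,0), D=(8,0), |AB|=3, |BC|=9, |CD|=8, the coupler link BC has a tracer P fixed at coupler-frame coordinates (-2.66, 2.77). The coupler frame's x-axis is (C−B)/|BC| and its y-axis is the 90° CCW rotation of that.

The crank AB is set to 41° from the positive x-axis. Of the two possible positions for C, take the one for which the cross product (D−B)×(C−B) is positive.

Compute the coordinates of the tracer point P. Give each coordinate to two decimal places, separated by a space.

A=(0,0), D=(8.00,0)
B = A + 3.00·(cos41°, sin41°) = (2.2641, 1.9682)
|BD| = 6.0642
circle(B,9.00) ∩ circle(D,8.00): a=4.4338, h=7.8321
  candidates: C₊=(8.9998,7.9373) cross=47.495; C₋=(3.9159,-6.8790) cross=-47.495
  mode + wants cross > 0 → take C=(8.9998,7.9373) (cross=47.495)
ex = (C−B)/|BC| = (0.7484,0.6632); ey = (-0.6632,0.7484)
P = B + -2.66·ex + 2.77·ey = (-1.5638,2.2771)

-1.56 2.28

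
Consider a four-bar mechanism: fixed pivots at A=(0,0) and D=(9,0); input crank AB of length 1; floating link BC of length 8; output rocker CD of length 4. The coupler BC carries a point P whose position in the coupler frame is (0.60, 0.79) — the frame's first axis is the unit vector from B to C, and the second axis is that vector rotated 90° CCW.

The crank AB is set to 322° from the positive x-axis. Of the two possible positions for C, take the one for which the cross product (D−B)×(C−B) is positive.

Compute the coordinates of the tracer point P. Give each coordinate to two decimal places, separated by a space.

A=(0,0), D=(9.00,0)
B = A + 1.00·(cos322°, sin322°) = (0.7880, -0.6157)
|BD| = 8.2350
circle(B,8.00) ∩ circle(D,4.00): a=7.0319, h=3.8148
  candidates: C₊=(7.5150,3.7141) cross=31.415; C₋=(8.0854,-3.8940) cross=-31.415
  mode + wants cross > 0 → take C=(7.5150,3.7141) (cross=31.415)
ex = (C−B)/|BC| = (0.8409,0.5412); ey = (-0.5412,0.8409)
P = B + 0.60·ex + 0.79·ey = (0.8650,0.3734)

0.86 0.37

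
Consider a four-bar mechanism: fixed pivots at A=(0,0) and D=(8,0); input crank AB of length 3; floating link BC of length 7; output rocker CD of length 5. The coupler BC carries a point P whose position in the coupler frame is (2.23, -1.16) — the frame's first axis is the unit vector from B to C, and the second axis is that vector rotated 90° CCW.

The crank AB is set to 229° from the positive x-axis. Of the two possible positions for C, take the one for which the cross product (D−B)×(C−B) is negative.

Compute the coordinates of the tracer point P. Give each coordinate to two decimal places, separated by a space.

-0.07 -3.91

A=(0,0), D=(8.00,0)
B = A + 3.00·(cos229°, sin229°) = (-1.9682, -2.2641)
|BD| = 10.2221
circle(B,7.00) ∩ circle(D,5.00): a=6.2850, h=3.0821
  candidates: C₊=(3.4780,2.1335) cross=31.505; C₋=(4.8433,-3.8776) cross=-31.505
  mode - wants cross < 0 → take C=(4.8433,-3.8776) (cross=-31.505)
ex = (C−B)/|BC| = (0.9731,-0.2305); ey = (0.2305,0.9731)
P = B + 2.23·ex + -1.16·ey = (-0.0656,-3.9069)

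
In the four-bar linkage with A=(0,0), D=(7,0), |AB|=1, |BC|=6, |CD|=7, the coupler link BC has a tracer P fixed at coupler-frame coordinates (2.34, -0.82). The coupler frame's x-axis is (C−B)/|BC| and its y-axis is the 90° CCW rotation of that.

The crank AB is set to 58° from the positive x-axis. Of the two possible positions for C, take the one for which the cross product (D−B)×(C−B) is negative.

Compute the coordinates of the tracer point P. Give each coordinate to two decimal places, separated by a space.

0.33 -1.62

A=(0,0), D=(7.00,0)
B = A + 1.00·(cos58°, sin58°) = (0.5299, 0.8480)
|BD| = 6.5254
circle(B,6.00) ∩ circle(D,7.00): a=2.2666, h=5.5554
  candidates: C₊=(3.4993,6.0618) cross=36.251; C₋=(2.0553,-4.9548) cross=-36.251
  mode - wants cross < 0 → take C=(2.0553,-4.9548) (cross=-36.251)
ex = (C−B)/|BC| = (0.2542,-0.9671); ey = (0.9671,0.2542)
P = B + 2.34·ex + -0.82·ey = (0.3318,-1.6235)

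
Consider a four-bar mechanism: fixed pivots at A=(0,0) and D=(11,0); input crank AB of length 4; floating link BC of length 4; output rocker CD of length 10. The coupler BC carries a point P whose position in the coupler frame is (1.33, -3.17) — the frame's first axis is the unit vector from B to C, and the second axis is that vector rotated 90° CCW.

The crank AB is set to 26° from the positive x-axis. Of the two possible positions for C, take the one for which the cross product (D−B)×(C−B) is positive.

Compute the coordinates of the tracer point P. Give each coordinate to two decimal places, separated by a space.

6.42 3.72

A=(0,0), D=(11.00,0)
B = A + 4.00·(cos26°, sin26°) = (3.5952, 1.7535)
|BD| = 7.6096
circle(B,4.00) ∩ circle(D,10.00): a=-1.7145, h=3.6139
  candidates: C₊=(2.7595,5.6652) cross=27.500; C₋=(1.0940,-1.3681) cross=-27.500
  mode + wants cross > 0 → take C=(2.7595,5.6652) (cross=27.500)
ex = (C−B)/|BC| = (-0.2089,0.9779); ey = (-0.9779,-0.2089)
P = B + 1.33·ex + -3.17·ey = (6.4174,3.7164)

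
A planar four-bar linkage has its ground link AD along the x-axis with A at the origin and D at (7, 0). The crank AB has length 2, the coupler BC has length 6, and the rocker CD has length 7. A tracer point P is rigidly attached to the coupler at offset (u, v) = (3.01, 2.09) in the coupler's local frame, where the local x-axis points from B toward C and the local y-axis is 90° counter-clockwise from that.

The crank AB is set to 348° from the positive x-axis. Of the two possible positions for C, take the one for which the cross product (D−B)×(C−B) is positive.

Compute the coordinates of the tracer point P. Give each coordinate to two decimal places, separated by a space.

A=(0,0), D=(7.00,0)
B = A + 2.00·(cos348°, sin348°) = (1.9563, -0.4158)
|BD| = 5.0608
circle(B,6.00) ∩ circle(D,7.00): a=1.2460, h=5.8692
  candidates: C₊=(2.7159,5.5359) cross=29.703; C₋=(3.6804,-6.1628) cross=-29.703
  mode + wants cross > 0 → take C=(2.7159,5.5359) (cross=29.703)
ex = (C−B)/|BC| = (0.1266,0.9920); ey = (-0.9920,0.1266)
P = B + 3.01·ex + 2.09·ey = (0.2642,2.8345)

0.26 2.83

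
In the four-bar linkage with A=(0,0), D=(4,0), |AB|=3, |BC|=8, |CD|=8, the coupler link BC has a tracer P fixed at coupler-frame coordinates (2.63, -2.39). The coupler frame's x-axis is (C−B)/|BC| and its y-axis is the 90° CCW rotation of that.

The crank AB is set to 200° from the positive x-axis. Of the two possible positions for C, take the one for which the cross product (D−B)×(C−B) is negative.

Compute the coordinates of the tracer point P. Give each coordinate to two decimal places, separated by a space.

-3.32 -4.54

A=(0,0), D=(4.00,0)
B = A + 3.00·(cos200°, sin200°) = (-2.8191, -1.0261)
|BD| = 6.8958
circle(B,8.00) ∩ circle(D,8.00): a=3.4479, h=7.2189
  candidates: C₊=(-0.4837,6.6255) cross=49.780; C₋=(1.6646,-7.6515) cross=-49.780
  mode - wants cross < 0 → take C=(1.6646,-7.6515) (cross=-49.780)
ex = (C−B)/|BC| = (0.5605,-0.8282); ey = (0.8282,0.5605)
P = B + 2.63·ex + -2.39·ey = (-3.3244,-4.5437)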